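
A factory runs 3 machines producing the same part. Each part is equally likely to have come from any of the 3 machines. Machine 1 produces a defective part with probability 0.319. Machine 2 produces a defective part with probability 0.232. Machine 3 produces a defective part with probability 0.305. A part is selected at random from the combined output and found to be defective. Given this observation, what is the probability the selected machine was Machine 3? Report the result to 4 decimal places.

Posterior probability ≈ 0.3563

Tabulate prior·likelihood by source: [1] prior 0.333333, lik 0.319, product 0.1063; [2] prior 0.333333, lik 0.232, product 0.07733; [3] prior 0.333333, lik 0.305, product 0.1017.
Normalizing constant = 0.28533; the posterior for Machine 3 is its product over the sum, 0.1017/0.28533 = 0.3563.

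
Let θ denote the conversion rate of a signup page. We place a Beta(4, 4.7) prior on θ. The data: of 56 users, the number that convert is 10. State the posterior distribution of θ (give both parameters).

Posterior: Beta(14, 50.7)

The binomial likelihood is conjugate to the Beta prior: with 10 successes and 46 failures, the posterior is Beta(4+10, 4.7+46) = Beta(14, 50.7).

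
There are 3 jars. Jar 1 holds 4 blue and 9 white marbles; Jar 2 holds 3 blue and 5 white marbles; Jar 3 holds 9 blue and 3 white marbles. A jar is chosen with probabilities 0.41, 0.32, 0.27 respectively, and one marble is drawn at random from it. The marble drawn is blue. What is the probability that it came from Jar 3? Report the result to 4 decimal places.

Posterior probability ≈ 0.4514

Tabulate prior·likelihood by source: [1] prior 0.41, lik 0.3077, product 0.1262; [2] prior 0.32, lik 0.375, product 0.1200; [3] prior 0.27, lik 0.75, product 0.2025.
Normalizing constant = 0.44865; the posterior for Jar 3 is its product over the sum, 0.2025/0.44865 = 0.4514.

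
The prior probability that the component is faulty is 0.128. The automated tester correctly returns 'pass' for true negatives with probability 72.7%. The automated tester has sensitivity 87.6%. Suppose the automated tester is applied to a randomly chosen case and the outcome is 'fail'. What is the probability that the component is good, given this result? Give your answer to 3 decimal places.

Write H for 'the component is faulty'. Prior odds H:¬H = 0.128/0.872 = 0.14679. For the 'fail' outcome, the likelihood ratio is 0.876/0.273 = 3.2088.
Posterior odds = 0.14679 × 3.2088 = 0.47102, so P(H|E) = 0.47102/(1+0.47102) = 0.320. Then P(¬H|E) = 1 − 0.320 = 0.680.

P(¬H | E) ≈ 0.680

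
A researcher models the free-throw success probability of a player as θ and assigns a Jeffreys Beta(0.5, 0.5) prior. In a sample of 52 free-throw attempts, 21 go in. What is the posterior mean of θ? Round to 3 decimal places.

Posterior mean ≈ 0.406

Observing 21 successes and 31 failures updates Beta(0.5, 0.5) by adding the success and failure counts to the two shape parameters: α = 0.5+21 = 21.5, β = 0.5+31 = 31.5.
E[θ | data] = 21.5/(21.5+31.5) = 0.406.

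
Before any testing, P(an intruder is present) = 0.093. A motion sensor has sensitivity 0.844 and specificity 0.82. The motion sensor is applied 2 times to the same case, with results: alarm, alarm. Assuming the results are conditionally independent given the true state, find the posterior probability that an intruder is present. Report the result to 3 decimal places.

Let H be the event that an intruder is present; start with P(H) = 0.093. P('alarm'|H) = 0.844, P('alarm'|¬H) = 0.18.
Update on result 1 ('alarm'): P(H) ← 0.844·0.0930 / (0.844·0.0930 + 0.18·0.9070) = 0.078492/0.24175 = 0.3247.
Update on result 2 ('alarm'): P(H) ← 0.844·0.3247 / (0.844·0.3247 + 0.18·0.6753) = 0.27403/0.39559 = 0.6927.

Posterior P(H) ≈ 0.693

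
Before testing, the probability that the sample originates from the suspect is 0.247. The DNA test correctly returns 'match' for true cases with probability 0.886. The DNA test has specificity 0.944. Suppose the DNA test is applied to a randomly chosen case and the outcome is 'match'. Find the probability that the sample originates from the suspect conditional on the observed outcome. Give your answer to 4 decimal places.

Let H be the event that the sample originates from the suspect. P(H) = 0.247, so P(¬H) = 0.753. With E the 'match' result, P(E|H) = 0.886 and P(E|¬H) = 0.056.
P(E) = 0.886·0.247 + 0.056·0.753 = 0.21884 + 0.042168 = 0.26101.
By Bayes' theorem, P(H|E) = 0.21884 / 0.26101 = 0.8384.

P(H | E) ≈ 0.8384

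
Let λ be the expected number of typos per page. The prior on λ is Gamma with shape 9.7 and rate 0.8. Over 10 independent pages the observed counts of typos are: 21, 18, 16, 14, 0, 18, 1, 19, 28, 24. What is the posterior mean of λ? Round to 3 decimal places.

Posterior mean ≈ 15.620

Total count ∑xᵢ = 159 over n = 10 pages.
Gamma is conjugate to the Poisson likelihood: posterior is Gamma(shape = 9.7+159 = 168.7, rate = 0.8+10 = 10.8).
Posterior mean = shape/rate = 168.7/10.8 = 15.620.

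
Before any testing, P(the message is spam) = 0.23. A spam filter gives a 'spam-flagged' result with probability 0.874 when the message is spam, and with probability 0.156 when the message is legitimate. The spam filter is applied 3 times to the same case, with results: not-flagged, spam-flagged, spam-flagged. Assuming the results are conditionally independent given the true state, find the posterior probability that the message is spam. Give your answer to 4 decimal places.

Posterior P(H) ≈ 0.5833

Let H be the event that the message is spam; start with P(H) = 0.23. P('spam-flagged'|H) = 0.874, P('spam-flagged'|¬H) = 0.156.
Update on result 1 ('not-flagged'): P(H) ← 0.126·0.2300 / (0.126·0.2300 + 0.844·0.7700) = 0.028980/0.67886 = 0.0427.
Update on result 2 ('spam-flagged'): P(H) ← 0.874·0.0427 / (0.874·0.0427 + 0.156·0.9573) = 0.037310/0.18665 = 0.1999.
Update on result 3 ('spam-flagged'): P(H) ← 0.874·0.1999 / (0.874·0.1999 + 0.156·0.8001) = 0.17471/0.29952 = 0.5833.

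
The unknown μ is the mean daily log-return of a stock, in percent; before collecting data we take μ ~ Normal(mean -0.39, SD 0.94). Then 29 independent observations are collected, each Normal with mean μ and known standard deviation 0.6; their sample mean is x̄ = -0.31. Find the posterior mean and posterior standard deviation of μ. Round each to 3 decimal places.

Prior precision 1/τ₀² = 1/0.94² = 1.13173; data precision n/σ² = 29/0.6² = 80.5556.
Posterior precision = 1.13173 + 80.5556 = 81.6873, giving posterior SD = 1/√81.6873 = 0.111.
Posterior mean = (1.13173·-0.39 + 80.5556·-0.31) / 81.6873 = -0.311.

Posterior mean ≈ -0.311; posterior SD ≈ 0.111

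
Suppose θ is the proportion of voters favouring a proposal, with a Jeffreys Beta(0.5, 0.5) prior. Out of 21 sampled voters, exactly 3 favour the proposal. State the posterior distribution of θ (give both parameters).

The binomial likelihood is conjugate to the Beta prior: with 3 successes and 18 failures, the posterior is Beta(0.5+3, 0.5+18) = Beta(3.5, 18.5).

Posterior: Beta(3.5, 18.5)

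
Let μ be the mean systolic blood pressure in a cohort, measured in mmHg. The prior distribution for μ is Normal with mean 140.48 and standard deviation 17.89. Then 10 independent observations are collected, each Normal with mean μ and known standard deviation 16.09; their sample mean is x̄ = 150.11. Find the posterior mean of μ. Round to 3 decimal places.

With known σ, the Normal prior is conjugate. Weight on the data is w = (n/σ²)/(n/σ² + 1/τ₀²) = 0.0386267/(0.0386267+0.00312449) = 0.92516.
Posterior mean = w·x̄ + (1−w)·μ₀ = 0.92516·150.11 + 0.074836·140.48 = 149.389.

Posterior mean ≈ 149.389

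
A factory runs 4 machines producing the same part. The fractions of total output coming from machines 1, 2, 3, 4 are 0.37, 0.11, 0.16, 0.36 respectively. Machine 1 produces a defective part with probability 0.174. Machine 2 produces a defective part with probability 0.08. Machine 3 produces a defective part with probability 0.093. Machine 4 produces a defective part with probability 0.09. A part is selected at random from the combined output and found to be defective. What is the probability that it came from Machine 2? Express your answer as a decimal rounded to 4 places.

Tabulate prior·likelihood by source: [1] prior 0.37, lik 0.174, product 0.06438; [2] prior 0.11, lik 0.08, product 0.008800; [3] prior 0.16, lik 0.093, product 0.01488; [4] prior 0.36, lik 0.09, product 0.03240.
Normalizing constant = 0.12046; the posterior for Machine 2 is its product over the sum, 0.008800/0.12046 = 0.0731.

Posterior probability ≈ 0.0731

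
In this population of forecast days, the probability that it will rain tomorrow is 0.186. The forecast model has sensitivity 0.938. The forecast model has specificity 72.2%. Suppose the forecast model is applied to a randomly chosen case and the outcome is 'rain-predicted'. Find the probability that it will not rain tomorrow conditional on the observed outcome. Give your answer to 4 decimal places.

Write H for 'it will rain tomorrow'. Prior odds H:¬H = 0.186/0.814 = 0.22850. For the 'rain-predicted' outcome, the likelihood ratio is 0.938/0.278 = 3.3741.
Posterior odds = 0.22850 × 3.3741 = 0.77099, so P(H|E) = 0.77099/(1+0.77099) = 0.4353. Then P(¬H|E) = 1 − 0.4353 = 0.5647.

P(¬H | E) ≈ 0.5647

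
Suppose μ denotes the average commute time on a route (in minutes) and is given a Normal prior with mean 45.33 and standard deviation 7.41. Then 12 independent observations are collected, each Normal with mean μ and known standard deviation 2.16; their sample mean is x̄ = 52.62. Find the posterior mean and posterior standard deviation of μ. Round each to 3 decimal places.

Prior precision 1/τ₀² = 1/7.41² = 0.0182122; data precision n/σ² = 12/2.16² = 2.57202.
Posterior precision = 0.0182122 + 2.57202 = 2.59023, giving posterior SD = 1/√2.59023 = 0.621.
Posterior mean = (0.0182122·45.33 + 2.57202·52.62) / 2.59023 = 52.569.

Posterior mean ≈ 52.569; posterior SD ≈ 0.621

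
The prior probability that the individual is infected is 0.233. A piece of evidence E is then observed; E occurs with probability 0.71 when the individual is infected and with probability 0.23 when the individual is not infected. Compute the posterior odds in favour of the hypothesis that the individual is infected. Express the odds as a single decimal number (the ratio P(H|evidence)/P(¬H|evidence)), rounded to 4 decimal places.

Posterior odds ≈ 0.9378

Prior odds = 0.233/(1−0.233) = 0.30378. In log-odds, ln(0.30378) = -1.1914.
Add log likelihood ratio: ln(3.0870) = 1.1272.
Posterior log-odds = -0.064263, so posterior odds = exp(-0.064263) = 0.93776.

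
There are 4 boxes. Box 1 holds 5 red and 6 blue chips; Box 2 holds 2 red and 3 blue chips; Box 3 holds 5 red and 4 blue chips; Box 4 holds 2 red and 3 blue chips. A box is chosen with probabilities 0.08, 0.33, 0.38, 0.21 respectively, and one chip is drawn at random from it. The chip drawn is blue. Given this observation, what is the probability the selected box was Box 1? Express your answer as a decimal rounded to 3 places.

P(blue|Box 1) = 0.5455; P(blue|Box 2) = 0.6; P(blue|Box 3) = 0.4444; P(blue|Box 4) = 0.6.
Prior × likelihood for each source: 0.08·0.5455=0.04364, 0.33·0.6=0.1980, 0.38·0.4444=0.1689, 0.21·0.6=0.1260. Summing gives P(blue) = 0.53653.
P(Box 1 | blue) = 0.04364 / 0.53653 = 0.081.

Posterior probability ≈ 0.081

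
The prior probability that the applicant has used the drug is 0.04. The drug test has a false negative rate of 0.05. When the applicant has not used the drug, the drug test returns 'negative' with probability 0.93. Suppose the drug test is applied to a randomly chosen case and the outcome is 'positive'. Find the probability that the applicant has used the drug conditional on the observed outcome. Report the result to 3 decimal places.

P(H | E) ≈ 0.361

Write H for 'the applicant has used the drug'. Prior odds H:¬H = 0.04/0.96 = 0.041667. For the 'positive' outcome, the likelihood ratio is 0.95/0.07 = 13.571.
Posterior odds = 0.041667 × 13.571 = 0.56548, so P(H|E) = 0.56548/(1+0.56548) = 0.361.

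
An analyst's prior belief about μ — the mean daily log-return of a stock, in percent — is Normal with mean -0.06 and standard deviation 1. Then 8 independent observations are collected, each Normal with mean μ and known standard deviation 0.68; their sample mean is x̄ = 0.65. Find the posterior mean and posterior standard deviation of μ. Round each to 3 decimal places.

With known σ, the Normal prior is conjugate. Weight on the data is w = (n/σ²)/(n/σ² + 1/τ₀²) = 17.3010/(17.3010+1.00000) = 0.94536.
Posterior mean = w·x̄ + (1−w)·μ₀ = 0.94536·0.65 + 0.054642·-0.06 = 0.611. Posterior variance = 1/(17.3010+1.00000) = 0.0546417, so SD = 0.234.

Posterior mean ≈ 0.611; posterior SD ≈ 0.234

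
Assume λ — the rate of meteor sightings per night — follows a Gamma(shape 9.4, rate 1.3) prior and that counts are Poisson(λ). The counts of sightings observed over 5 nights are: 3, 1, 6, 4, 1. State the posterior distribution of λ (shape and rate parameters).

Posterior: Gamma(shape=24.4, rate=6.3)

The Poisson likelihood adds the total count to the shape and the number of exposure periods to the rate. Here ∑xᵢ = 15 and n = 5, so shape 9.4→24.4 and rate 1.3→6.3.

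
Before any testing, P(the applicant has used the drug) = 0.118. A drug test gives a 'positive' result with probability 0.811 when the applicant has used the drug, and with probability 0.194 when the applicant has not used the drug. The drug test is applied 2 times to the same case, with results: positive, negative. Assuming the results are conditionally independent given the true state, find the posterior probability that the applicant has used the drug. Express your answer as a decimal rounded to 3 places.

With H the event that the applicant has used the drug, the joint likelihood of the observed sequence is P(data|H) = 0.811·0.189 = 0.15328 and P(data|¬H) = 0.194·0.806 = 0.15636.
Bayes: P(H|data) = 0.118·0.15328 / (0.118·0.15328 + 0.882·0.15636) = 0.018087/0.15600 = 0.1159.

Posterior P(H) ≈ 0.116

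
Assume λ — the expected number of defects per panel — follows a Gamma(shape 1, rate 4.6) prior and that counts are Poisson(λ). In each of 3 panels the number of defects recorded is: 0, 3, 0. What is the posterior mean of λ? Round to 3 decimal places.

Posterior mean ≈ 0.526

Total count ∑xᵢ = 3 over n = 3 panels.
Gamma is conjugate to the Poisson likelihood: posterior is Gamma(shape = 1+3 = 4, rate = 4.6+3 = 7.6).
Posterior mean = shape/rate = 4/7.6 = 0.526.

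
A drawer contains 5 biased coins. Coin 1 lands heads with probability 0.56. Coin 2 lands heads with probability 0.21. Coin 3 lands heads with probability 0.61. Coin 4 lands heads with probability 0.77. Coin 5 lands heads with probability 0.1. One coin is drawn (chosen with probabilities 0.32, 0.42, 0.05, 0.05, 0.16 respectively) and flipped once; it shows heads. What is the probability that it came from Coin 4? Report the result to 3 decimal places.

Tabulate prior·likelihood by source: [1] prior 0.32, lik 0.56, product 0.1792; [2] prior 0.42, lik 0.21, product 0.08820; [3] prior 0.05, lik 0.61, product 0.03050; [4] prior 0.05, lik 0.77, product 0.03850; [5] prior 0.16, lik 0.1, product 0.01600.
Normalizing constant = 0.35240; the posterior for Coin 4 is its product over the sum, 0.03850/0.35240 = 0.109.

Posterior probability ≈ 0.109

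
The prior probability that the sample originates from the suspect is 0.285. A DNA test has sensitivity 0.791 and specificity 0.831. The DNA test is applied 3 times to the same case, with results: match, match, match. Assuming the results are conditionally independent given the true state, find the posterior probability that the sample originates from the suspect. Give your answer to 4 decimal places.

Posterior P(H) ≈ 0.9761

With H the event that the sample originates from the suspect, the joint likelihood of the observed sequence is P(data|H) = 0.791·0.791·0.791 = 0.49491 and P(data|¬H) = 0.169·0.169·0.169 = 0.0048268.
Bayes: P(H|data) = 0.285·0.49491 / (0.285·0.49491 + 0.715·0.0048268) = 0.14105/0.14450 = 0.9761.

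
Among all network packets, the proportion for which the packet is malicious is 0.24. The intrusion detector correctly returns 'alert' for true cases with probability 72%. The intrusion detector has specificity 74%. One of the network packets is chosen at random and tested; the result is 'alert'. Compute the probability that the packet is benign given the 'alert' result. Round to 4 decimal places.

Write H for 'the packet is malicious'. Prior odds H:¬H = 0.24/0.76 = 0.31579. For the 'alert' outcome, the likelihood ratio is 0.72/0.26 = 2.7692.
Posterior odds = 0.31579 × 2.7692 = 0.87449, so P(H|E) = 0.87449/(1+0.87449) = 0.4665. Then P(¬H|E) = 1 − 0.4665 = 0.5335.

P(¬H | E) ≈ 0.5335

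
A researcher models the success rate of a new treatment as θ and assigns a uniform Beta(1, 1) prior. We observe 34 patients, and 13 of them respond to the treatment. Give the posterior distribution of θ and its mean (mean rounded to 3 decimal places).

The binomial likelihood is conjugate to the Beta prior: with 13 successes and 21 failures, the posterior is Beta(1+13, 1+21) = Beta(14, 22).
E[θ | data] = 14/(14+22) = 0.389.

Posterior: Beta(14, 22); mean ≈ 0.389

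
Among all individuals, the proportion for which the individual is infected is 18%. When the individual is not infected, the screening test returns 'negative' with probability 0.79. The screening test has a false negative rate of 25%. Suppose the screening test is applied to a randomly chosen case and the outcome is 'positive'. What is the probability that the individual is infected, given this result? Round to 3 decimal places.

P(H | E) ≈ 0.439

Write H for 'the individual is infected'. Prior odds H:¬H = 0.18/0.82 = 0.21951. For the 'positive' outcome, the likelihood ratio is 0.75/0.21 = 3.5714.
Posterior odds = 0.21951 × 3.5714 = 0.78397, so P(H|E) = 0.78397/(1+0.78397) = 0.439.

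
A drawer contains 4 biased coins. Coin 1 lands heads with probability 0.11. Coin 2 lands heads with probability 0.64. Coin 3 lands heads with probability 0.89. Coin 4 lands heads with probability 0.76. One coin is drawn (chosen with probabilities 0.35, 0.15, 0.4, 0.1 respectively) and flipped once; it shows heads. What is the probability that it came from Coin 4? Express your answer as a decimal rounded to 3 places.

Posterior probability ≈ 0.134

Tabulate prior·likelihood by source: [1] prior 0.35, lik 0.11, product 0.03850; [2] prior 0.15, lik 0.64, product 0.09600; [3] prior 0.4, lik 0.89, product 0.3560; [4] prior 0.1, lik 0.76, product 0.07600.
Normalizing constant = 0.56650; the posterior for Coin 4 is its product over the sum, 0.07600/0.56650 = 0.134.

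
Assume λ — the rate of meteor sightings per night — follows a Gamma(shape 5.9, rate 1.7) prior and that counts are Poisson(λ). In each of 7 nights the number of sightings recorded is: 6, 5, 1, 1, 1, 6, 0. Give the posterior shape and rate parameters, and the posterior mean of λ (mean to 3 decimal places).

Posterior: Gamma(shape=25.9, rate=8.7); mean ≈ 2.977

The Poisson likelihood adds the total count to the shape and the number of exposure periods to the rate. Here ∑xᵢ = 20 and n = 7, so shape 5.9→25.9 and rate 1.7→8.7.
E[λ | data] = 25.9/8.7 = 2.977.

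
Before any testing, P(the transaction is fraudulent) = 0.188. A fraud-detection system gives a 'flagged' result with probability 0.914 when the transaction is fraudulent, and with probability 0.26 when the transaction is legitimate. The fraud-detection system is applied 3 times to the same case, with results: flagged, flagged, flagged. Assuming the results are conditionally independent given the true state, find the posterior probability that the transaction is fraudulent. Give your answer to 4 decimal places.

With H the event that the transaction is fraudulent, the joint likelihood of the observed sequence is P(data|H) = 0.914·0.914·0.914 = 0.76355 and P(data|¬H) = 0.26·0.26·0.26 = 0.017576.
Bayes: P(H|data) = 0.188·0.76355 / (0.188·0.76355 + 0.812·0.017576) = 0.14355/0.15782 = 0.9096.

Posterior P(H) ≈ 0.9096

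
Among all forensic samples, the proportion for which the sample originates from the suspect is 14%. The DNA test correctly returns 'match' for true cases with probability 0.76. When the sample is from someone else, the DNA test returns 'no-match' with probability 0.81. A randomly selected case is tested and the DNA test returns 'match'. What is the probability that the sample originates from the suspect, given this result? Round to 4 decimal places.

P(H | E) ≈ 0.3944

Let H be the event that the sample originates from the suspect. P(H) = 0.14, so P(¬H) = 0.86. With E the 'match' result, P(E|H) = 0.76 and P(E|¬H) = 0.19.
P(E) = 0.76·0.14 + 0.19·0.86 = 0.10640 + 0.16340 = 0.26980.
By Bayes' theorem, P(H|E) = 0.10640 / 0.26980 = 0.3944.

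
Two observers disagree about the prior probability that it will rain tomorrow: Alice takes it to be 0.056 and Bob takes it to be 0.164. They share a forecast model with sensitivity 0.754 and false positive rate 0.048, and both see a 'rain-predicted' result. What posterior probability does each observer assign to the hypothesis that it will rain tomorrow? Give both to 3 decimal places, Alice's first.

The likelihood ratio for a 'rain-predicted' result is 0.754/0.048 = 15.708.
Alice: prior odds 0.056/0.944 = 0.059322; posterior odds 0.93185; posterior probability 0.482.
Bob: prior odds 0.164/0.836 = 0.19617; posterior odds 3.0815; posterior probability 0.755.

Alice: 0.482; Bob: 0.755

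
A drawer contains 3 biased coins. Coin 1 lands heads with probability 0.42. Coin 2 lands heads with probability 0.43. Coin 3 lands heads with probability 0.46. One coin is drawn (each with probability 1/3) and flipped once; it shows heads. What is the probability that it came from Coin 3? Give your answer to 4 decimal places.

P(heads|C1) = 0.42; P(heads|C2) = 0.43; P(heads|C3) = 0.46.
Prior × likelihood for each source: 0.333333·0.42=0.1400, 0.333333·0.43=0.1433, 0.333333·0.46=0.1533. Summing gives P(heads) = 0.43667.
P(Coin 3 | heads) = 0.1533 / 0.43667 = 0.3511.

Posterior probability ≈ 0.3511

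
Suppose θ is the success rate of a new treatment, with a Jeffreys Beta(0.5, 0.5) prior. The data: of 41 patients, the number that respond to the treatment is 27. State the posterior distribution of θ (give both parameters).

Posterior: Beta(27.5, 14.5)

The binomial likelihood is conjugate to the Beta prior: with 27 successes and 14 failures, the posterior is Beta(0.5+27, 0.5+14) = Beta(27.5, 14.5).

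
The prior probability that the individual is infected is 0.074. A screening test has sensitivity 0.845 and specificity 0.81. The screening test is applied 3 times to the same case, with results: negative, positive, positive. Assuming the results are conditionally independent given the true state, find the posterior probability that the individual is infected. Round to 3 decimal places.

Let H be the event that the individual is infected; start with P(H) = 0.074. P('positive'|H) = 0.845, P('positive'|¬H) = 0.19.
Update on result 1 ('negative'): P(H) ← 0.155·0.0740 / (0.155·0.0740 + 0.81·0.9260) = 0.011470/0.76153 = 0.0151.
Update on result 2 ('positive'): P(H) ← 0.845·0.0151 / (0.845·0.0151 + 0.19·0.9849) = 0.012727/0.19987 = 0.0637.
Update on result 3 ('positive'): P(H) ← 0.845·0.0637 / (0.845·0.0637 + 0.19·0.9363) = 0.053809/0.23171 = 0.2322.

Posterior P(H) ≈ 0.232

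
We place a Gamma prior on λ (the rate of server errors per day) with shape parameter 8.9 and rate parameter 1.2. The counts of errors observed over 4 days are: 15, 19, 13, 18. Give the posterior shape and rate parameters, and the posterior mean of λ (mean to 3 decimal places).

The Poisson likelihood adds the total count to the shape and the number of exposure periods to the rate. Here ∑xᵢ = 65 and n = 4, so shape 8.9→73.9 and rate 1.2→5.2.
E[λ | data] = 73.9/5.2 = 14.212.

Posterior: Gamma(shape=73.9, rate=5.2); mean ≈ 14.212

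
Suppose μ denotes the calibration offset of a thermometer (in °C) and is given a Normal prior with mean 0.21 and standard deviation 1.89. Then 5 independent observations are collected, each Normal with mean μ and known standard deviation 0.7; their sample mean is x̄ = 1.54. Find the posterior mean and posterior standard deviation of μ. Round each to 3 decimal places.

Prior precision 1/τ₀² = 1/1.89² = 0.279947; data precision n/σ² = 5/0.7² = 10.2041.
Posterior precision = 0.279947 + 10.2041 = 10.4840, giving posterior SD = 1/√10.4840 = 0.309.
Posterior mean = (0.279947·0.21 + 10.2041·1.54) / 10.4840 = 1.504.

Posterior mean ≈ 1.504; posterior SD ≈ 0.309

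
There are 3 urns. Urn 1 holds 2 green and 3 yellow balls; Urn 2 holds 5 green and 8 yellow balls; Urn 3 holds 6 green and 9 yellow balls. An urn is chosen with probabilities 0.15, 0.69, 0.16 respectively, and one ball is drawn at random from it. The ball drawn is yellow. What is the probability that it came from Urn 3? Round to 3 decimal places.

Posterior probability ≈ 0.157

Tabulate prior·likelihood by source: [1] prior 0.15, lik 0.6, product 0.09000; [2] prior 0.69, lik 0.6154, product 0.4246; [3] prior 0.16, lik 0.6, product 0.09600.
Normalizing constant = 0.61062; the posterior for Urn 3 is its product over the sum, 0.09600/0.61062 = 0.157.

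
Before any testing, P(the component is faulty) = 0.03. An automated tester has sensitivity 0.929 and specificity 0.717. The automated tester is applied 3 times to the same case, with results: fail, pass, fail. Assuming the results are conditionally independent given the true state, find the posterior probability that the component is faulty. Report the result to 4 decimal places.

Posterior P(H) ≈ 0.0319

With H the event that the component is faulty, the joint likelihood of the observed sequence is P(data|H) = 0.929·0.071·0.929 = 0.061276 and P(data|¬H) = 0.283·0.717·0.283 = 0.057424.
Bayes: P(H|data) = 0.03·0.061276 / (0.03·0.061276 + 0.97·0.057424) = 0.0018383/0.057539 = 0.0319.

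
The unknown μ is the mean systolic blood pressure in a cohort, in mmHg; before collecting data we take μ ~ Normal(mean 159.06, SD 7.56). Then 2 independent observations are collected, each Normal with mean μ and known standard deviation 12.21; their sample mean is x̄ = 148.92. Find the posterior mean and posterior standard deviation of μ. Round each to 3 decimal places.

Posterior mean ≈ 154.659; posterior SD ≈ 5.688

Prior precision 1/τ₀² = 1/7.56² = 0.0174967; data precision n/σ² = 2/12.21² = 0.0134152.
Posterior precision = 0.0174967 + 0.0134152 = 0.0309120, giving posterior SD = 1/√0.0309120 = 5.688.
Posterior mean = (0.0174967·159.06 + 0.0134152·148.92) / 0.0309120 = 154.659.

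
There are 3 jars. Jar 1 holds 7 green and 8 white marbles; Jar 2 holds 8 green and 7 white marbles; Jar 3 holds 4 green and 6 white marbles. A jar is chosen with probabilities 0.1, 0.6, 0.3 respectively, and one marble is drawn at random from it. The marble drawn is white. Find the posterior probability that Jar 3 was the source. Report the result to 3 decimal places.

Posterior probability ≈ 0.351

P(white|Jar 1) = 0.5333; P(white|Jar 2) = 0.4667; P(white|Jar 3) = 0.6.
Prior × likelihood for each source: 0.1·0.5333=0.05333, 0.6·0.4667=0.2800, 0.3·0.6=0.1800. Summing gives P(white) = 0.51333.
P(Jar 3 | white) = 0.1800 / 0.51333 = 0.351.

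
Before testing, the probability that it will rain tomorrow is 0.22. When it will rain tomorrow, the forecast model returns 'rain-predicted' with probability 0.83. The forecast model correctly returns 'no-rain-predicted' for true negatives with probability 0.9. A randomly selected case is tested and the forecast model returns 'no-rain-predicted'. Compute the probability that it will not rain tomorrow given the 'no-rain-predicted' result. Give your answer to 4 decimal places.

Let H be the event that it will rain tomorrow. P(H) = 0.22, so P(¬H) = 0.78. With E the 'no-rain-predicted' result, P(E|H) = 0.17 and P(E|¬H) = 0.9.
P(E) = 0.17·0.22 + 0.9·0.78 = 0.037400 + 0.70200 = 0.73940.
By Bayes' theorem, P(H|E) = 0.037400 / 0.73940 = 0.0506. Hence P(¬H|E) = 1 − 0.0506 = 0.9494.

P(¬H | E) ≈ 0.9494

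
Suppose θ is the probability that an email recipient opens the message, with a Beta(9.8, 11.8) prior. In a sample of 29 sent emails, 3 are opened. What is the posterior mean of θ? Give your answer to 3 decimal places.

Posterior mean ≈ 0.253

The binomial likelihood is conjugate to the Beta prior: with 3 successes and 26 failures, the posterior is Beta(9.8+3, 11.8+26) = Beta(12.8, 37.8).
E[θ | data] = 12.8/(12.8+37.8) = 0.253.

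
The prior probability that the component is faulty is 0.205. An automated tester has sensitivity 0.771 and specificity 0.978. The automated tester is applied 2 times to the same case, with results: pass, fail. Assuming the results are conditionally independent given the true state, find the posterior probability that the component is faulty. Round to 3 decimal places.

Posterior P(H) ≈ 0.679

With H the event that the component is faulty, the joint likelihood of the observed sequence is P(data|H) = 0.229·0.771 = 0.17656 and P(data|¬H) = 0.978·0.022 = 0.021516.
Bayes: P(H|data) = 0.205·0.17656 / (0.205·0.17656 + 0.795·0.021516) = 0.036195/0.053300 = 0.6791.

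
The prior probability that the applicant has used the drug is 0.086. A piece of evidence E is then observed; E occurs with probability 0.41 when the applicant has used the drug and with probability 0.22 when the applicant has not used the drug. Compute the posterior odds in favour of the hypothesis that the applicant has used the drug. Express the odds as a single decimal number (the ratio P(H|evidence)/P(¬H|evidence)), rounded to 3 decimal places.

Prior odds = 0.086/(1−0.086) = 0.094092. In log-odds, ln(0.094092) = -2.3635.
Add log likelihood ratio: ln(1.8636) = 0.62253.
Posterior log-odds = -1.7410, so posterior odds = exp(-1.7410) = 0.17535.

Posterior odds ≈ 0.175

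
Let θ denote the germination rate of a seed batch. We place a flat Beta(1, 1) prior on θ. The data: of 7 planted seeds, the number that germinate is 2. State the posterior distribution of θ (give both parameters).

Posterior: Beta(3, 6)

Observing 2 successes and 5 failures updates Beta(1, 1) by adding the success and failure counts to the two shape parameters: α = 1+2 = 3, β = 1+5 = 6.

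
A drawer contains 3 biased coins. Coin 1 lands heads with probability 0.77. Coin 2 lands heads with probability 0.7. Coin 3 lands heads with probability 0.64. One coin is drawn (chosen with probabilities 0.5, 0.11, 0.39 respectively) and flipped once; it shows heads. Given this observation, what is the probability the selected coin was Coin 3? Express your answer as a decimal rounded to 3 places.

Tabulate prior·likelihood by source: [1] prior 0.5, lik 0.77, product 0.3850; [2] prior 0.11, lik 0.7, product 0.07700; [3] prior 0.39, lik 0.64, product 0.2496.
Normalizing constant = 0.71160; the posterior for Coin 3 is its product over the sum, 0.2496/0.71160 = 0.351.

Posterior probability ≈ 0.351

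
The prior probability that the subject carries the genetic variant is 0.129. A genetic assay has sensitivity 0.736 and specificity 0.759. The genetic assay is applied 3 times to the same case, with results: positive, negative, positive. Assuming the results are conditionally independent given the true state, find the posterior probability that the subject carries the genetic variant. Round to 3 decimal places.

Let H be the event that the subject carries the genetic variant; start with P(H) = 0.129. P('positive'|H) = 0.736, P('positive'|¬H) = 0.241.
Update on result 1 ('positive'): P(H) ← 0.736·0.1290 / (0.736·0.1290 + 0.241·0.8710) = 0.094944/0.30485 = 0.3114.
Update on result 2 ('negative'): P(H) ← 0.264·0.3114 / (0.264·0.3114 + 0.759·0.6886) = 0.082220/0.60484 = 0.1359.
Update on result 3 ('positive'): P(H) ← 0.736·0.1359 / (0.736·0.1359 + 0.241·0.8641) = 0.10005/0.30829 = 0.3245.

Posterior P(H) ≈ 0.325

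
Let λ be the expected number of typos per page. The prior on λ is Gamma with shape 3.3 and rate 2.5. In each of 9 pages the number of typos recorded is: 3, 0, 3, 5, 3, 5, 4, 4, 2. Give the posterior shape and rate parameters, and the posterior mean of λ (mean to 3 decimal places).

Posterior: Gamma(shape=32.3, rate=11.5); mean ≈ 2.809

The Poisson likelihood adds the total count to the shape and the number of exposure periods to the rate. Here ∑xᵢ = 29 and n = 9, so shape 3.3→32.3 and rate 2.5→11.5.
Posterior mean = shape/rate = 32.3/11.5 = 2.809.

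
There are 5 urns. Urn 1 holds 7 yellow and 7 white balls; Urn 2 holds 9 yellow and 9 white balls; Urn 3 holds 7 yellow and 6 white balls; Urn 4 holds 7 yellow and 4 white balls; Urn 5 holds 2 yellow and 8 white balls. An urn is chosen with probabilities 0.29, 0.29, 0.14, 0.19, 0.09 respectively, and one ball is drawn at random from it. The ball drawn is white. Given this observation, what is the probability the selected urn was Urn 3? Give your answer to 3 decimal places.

Posterior probability ≈ 0.130

Tabulate prior·likelihood by source: [1] prior 0.29, lik 0.5, product 0.1450; [2] prior 0.29, lik 0.5, product 0.1450; [3] prior 0.14, lik 0.4615, product 0.06462; [4] prior 0.19, lik 0.3636, product 0.06909; [5] prior 0.09, lik 0.8, product 0.07200.
Normalizing constant = 0.49571; the posterior for Urn 3 is its product over the sum, 0.06462/0.49571 = 0.130.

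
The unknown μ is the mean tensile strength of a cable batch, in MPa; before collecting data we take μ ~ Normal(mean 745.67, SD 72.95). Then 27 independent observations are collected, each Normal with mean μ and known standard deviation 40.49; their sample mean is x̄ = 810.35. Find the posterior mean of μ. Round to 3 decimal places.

Posterior mean ≈ 809.620

Prior precision 1/τ₀² = 1/72.95² = 0.00018791; data precision n/σ² = 27/40.49² = 0.0164690.
Posterior precision = 0.00018791 + 0.0164690 = 0.0166569.
Posterior mean = (0.00018791·745.67 + 0.0164690·810.35) / 0.0166569 = 809.620.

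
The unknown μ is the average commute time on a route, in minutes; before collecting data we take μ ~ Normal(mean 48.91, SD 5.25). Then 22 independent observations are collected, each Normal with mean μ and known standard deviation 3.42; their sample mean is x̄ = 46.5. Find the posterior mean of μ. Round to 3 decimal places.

Posterior mean ≈ 46.546

Prior precision 1/τ₀² = 1/5.25² = 0.0362812; data precision n/σ² = 22/3.42² = 1.88092.
Posterior precision = 0.0362812 + 1.88092 = 1.91720.
Posterior mean = (0.0362812·48.91 + 1.88092·46.5) / 1.91720 = 46.546.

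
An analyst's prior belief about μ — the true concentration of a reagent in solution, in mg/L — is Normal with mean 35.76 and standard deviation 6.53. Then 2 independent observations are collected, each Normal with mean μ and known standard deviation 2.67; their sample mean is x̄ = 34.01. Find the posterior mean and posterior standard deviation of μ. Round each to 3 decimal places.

Prior precision 1/τ₀² = 1/6.53² = 0.0234517; data precision n/σ² = 2/2.67² = 0.280548.
Posterior precision = 0.0234517 + 0.280548 = 0.304000, giving posterior SD = 1/√0.304000 = 1.814.
Posterior mean = (0.0234517·35.76 + 0.280548·34.01) / 0.304000 = 34.145.

Posterior mean ≈ 34.145; posterior SD ≈ 1.814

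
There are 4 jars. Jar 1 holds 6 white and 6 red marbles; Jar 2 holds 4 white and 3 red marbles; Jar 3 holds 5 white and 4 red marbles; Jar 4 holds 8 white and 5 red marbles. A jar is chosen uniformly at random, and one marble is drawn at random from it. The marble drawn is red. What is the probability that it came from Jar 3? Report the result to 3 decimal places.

Tabulate prior·likelihood by source: [1] prior 0.25, lik 0.5, product 0.1250; [2] prior 0.25, lik 0.4286, product 0.1071; [3] prior 0.25, lik 0.4444, product 0.1111; [4] prior 0.25, lik 0.3846, product 0.09615.
Normalizing constant = 0.43941; the posterior for Jar 3 is its product over the sum, 0.1111/0.43941 = 0.253.

Posterior probability ≈ 0.253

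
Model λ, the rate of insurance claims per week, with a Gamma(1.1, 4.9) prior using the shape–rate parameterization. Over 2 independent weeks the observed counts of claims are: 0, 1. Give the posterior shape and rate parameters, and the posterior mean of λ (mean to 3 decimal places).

The Poisson likelihood adds the total count to the shape and the number of exposure periods to the rate. Here ∑xᵢ = 1 and n = 2, so shape 1.1→2.1 and rate 4.9→6.9.
E[λ | data] = 2.1/6.9 = 0.304.

Posterior: Gamma(shape=2.1, rate=6.9); mean ≈ 0.304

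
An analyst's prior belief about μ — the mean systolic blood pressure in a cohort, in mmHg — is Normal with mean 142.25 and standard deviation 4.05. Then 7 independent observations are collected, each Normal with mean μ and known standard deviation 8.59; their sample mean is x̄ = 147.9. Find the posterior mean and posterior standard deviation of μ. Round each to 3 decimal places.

Prior precision 1/τ₀² = 1/4.05² = 0.0609663; data precision n/σ² = 7/8.59² = 0.0948662.
Posterior precision = 0.0609663 + 0.0948662 = 0.155833, giving posterior SD = 1/√0.155833 = 2.533.
Posterior mean = (0.0609663·142.25 + 0.0948662·147.9) / 0.155833 = 145.690.

Posterior mean ≈ 145.690; posterior SD ≈ 2.533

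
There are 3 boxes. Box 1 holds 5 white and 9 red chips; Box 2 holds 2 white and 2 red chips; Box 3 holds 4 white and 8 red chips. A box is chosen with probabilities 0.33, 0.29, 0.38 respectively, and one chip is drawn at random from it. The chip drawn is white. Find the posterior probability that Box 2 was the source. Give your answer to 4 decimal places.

Posterior probability ≈ 0.3722

P(white|Box 1) = 0.3571; P(white|Box 2) = 0.5; P(white|Box 3) = 0.3333.
Prior × likelihood for each source: 0.33·0.3571=0.1179, 0.29·0.5=0.1450, 0.38·0.3333=0.1267. Summing gives P(white) = 0.38952.
P(Box 2 | white) = 0.1450 / 0.38952 = 0.3722.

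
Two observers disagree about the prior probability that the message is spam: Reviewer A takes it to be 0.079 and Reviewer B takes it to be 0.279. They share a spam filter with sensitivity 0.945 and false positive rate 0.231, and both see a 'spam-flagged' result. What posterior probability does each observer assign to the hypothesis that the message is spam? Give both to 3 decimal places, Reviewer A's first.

Reviewer A: 0.260; Reviewer B: 0.613

The likelihood ratio for a 'spam-flagged' result is 0.945/0.231 = 4.0909.
Reviewer A: prior odds 0.079/0.921 = 0.085776; posterior odds 0.35090; posterior probability 0.260.
Reviewer B: prior odds 0.279/0.721 = 0.38696; posterior odds 1.5830; posterior probability 0.613.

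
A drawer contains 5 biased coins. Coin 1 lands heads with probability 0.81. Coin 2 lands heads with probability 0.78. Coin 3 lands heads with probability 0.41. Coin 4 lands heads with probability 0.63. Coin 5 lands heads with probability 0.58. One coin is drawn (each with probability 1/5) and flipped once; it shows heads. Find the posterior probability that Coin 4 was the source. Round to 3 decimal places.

Tabulate prior·likelihood by source: [1] prior 0.2, lik 0.81, product 0.1620; [2] prior 0.2, lik 0.78, product 0.1560; [3] prior 0.2, lik 0.41, product 0.08200; [4] prior 0.2, lik 0.63, product 0.1260; [5] prior 0.2, lik 0.58, product 0.1160.
Normalizing constant = 0.64200; the posterior for Coin 4 is its product over the sum, 0.1260/0.64200 = 0.196.

Posterior probability ≈ 0.196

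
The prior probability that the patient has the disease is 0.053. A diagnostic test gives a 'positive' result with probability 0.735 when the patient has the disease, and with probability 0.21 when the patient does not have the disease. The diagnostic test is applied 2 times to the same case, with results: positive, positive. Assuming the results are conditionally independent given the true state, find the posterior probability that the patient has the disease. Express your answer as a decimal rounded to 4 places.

With H the event that the patient has the disease, the joint likelihood of the observed sequence is P(data|H) = 0.735·0.735 = 0.54022 and P(data|¬H) = 0.21·0.21 = 0.044100.
Bayes: P(H|data) = 0.053·0.54022 / (0.053·0.54022 + 0.947·0.044100) = 0.028632/0.070395 = 0.4067.

Posterior P(H) ≈ 0.4067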